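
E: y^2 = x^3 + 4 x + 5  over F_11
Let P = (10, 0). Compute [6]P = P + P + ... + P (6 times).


k = 6 = 110_2 (binary, LSB first: 011)
Double-and-add from P = (10, 0):
  bit 0 = 0: acc unchanged = O
  bit 1 = 1: acc = O + O = O
  bit 2 = 1: acc = O + O = O

6P = O


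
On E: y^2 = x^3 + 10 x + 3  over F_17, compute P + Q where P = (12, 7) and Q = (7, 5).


P != Q, so use the chord formula.
s = (y2 - y1) / (x2 - x1) = (15) / (12) mod 17 = 14
x3 = s^2 - x1 - x2 mod 17 = 14^2 - 12 - 7 = 7
y3 = s (x1 - x3) - y1 mod 17 = 14 * (12 - 7) - 7 = 12

P + Q = (7, 12)


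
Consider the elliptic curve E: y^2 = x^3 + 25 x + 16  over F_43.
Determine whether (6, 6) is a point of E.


Check whether y^2 = x^3 + 25 x + 16 (mod 43) for (x, y) = (6, 6).
LHS: y^2 = 6^2 mod 43 = 36
RHS: x^3 + 25 x + 16 = 6^3 + 25*6 + 16 mod 43 = 38
LHS != RHS

No, not on the curve


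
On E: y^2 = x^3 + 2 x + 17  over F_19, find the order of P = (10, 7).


Compute successive multiples of P until we hit O:
  1P = (10, 7)
  2P = (6, 6)
  3P = (9, 17)
  4P = (5, 0)
  5P = (9, 2)
  6P = (6, 13)
  7P = (10, 12)
  8P = O

ord(P) = 8


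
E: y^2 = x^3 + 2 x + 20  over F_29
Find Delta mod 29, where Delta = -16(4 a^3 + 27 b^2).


4 a^3 + 27 b^2 = 4*2^3 + 27*20^2 = 32 + 10800 = 10832
Delta = -16 * (10832) = -173312
Delta mod 29 = 21

Delta = 21 (mod 29)


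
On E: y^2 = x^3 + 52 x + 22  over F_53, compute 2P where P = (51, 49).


Doubling: s = (3 x1^2 + a) / (2 y1)
s = (3*51^2 + 52) / (2*49) mod 53 = 45
x3 = s^2 - 2 x1 mod 53 = 45^2 - 2*51 = 15
y3 = s (x1 - x3) - y1 mod 53 = 45 * (51 - 15) - 49 = 34

2P = (15, 34)


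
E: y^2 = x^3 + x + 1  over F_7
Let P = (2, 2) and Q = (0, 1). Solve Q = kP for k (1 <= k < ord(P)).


Enumerate multiples of P until we hit Q = (0, 1):
  1P = (2, 2)
  2P = (0, 1)
Match found at i = 2.

k = 2


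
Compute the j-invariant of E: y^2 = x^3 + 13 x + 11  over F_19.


Delta = -16(4 a^3 + 27 b^2) mod 19 = 8
-1728 * (4 a)^3 = -1728 * (4*13)^3 mod 19 = 8
j = 8 * 8^(-1) mod 19 = 1

j = 1 (mod 19)


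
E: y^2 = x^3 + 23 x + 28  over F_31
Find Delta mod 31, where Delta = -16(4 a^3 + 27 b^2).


4 a^3 + 27 b^2 = 4*23^3 + 27*28^2 = 48668 + 21168 = 69836
Delta = -16 * (69836) = -1117376
Delta mod 31 = 19

Delta = 19 (mod 31)


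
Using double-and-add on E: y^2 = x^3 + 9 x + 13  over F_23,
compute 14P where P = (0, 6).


k = 14 = 1110_2 (binary, LSB first: 0111)
Double-and-add from P = (0, 6):
  bit 0 = 0: acc unchanged = O
  bit 1 = 1: acc = O + (2, 4) = (2, 4)
  bit 2 = 1: acc = (2, 4) + (9, 15) = (14, 10)
  bit 3 = 1: acc = (14, 10) + (13, 2) = (14, 13)

14P = (14, 13)


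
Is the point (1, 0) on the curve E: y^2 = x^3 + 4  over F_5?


Check whether y^2 = x^3 + 0 x + 4 (mod 5) for (x, y) = (1, 0).
LHS: y^2 = 0^2 mod 5 = 0
RHS: x^3 + 0 x + 4 = 1^3 + 0*1 + 4 mod 5 = 0
LHS = RHS

Yes, on the curve


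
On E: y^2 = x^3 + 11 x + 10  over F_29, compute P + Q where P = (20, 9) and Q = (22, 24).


P != Q, so use the chord formula.
s = (y2 - y1) / (x2 - x1) = (15) / (2) mod 29 = 22
x3 = s^2 - x1 - x2 mod 29 = 22^2 - 20 - 22 = 7
y3 = s (x1 - x3) - y1 mod 29 = 22 * (20 - 7) - 9 = 16

P + Q = (7, 16)


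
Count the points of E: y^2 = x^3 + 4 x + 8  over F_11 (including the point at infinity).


For each x in F_11, count y with y^2 = x^3 + 4 x + 8 mod 11:
  x = 3: RHS = 3, y in [5, 6]  -> 2 point(s)
  x = 4: RHS = 0, y in [0]  -> 1 point(s)
  x = 7: RHS = 5, y in [4, 7]  -> 2 point(s)
  x = 9: RHS = 3, y in [5, 6]  -> 2 point(s)
  x = 10: RHS = 3, y in [5, 6]  -> 2 point(s)
Affine points: 9. Add the point at infinity: total = 10.

#E(F_11) = 10


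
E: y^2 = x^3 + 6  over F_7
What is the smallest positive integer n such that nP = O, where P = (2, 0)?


Compute successive multiples of P until we hit O:
  1P = (2, 0)
  2P = O

ord(P) = 2


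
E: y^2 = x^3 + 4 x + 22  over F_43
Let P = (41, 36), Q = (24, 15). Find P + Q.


P != Q, so use the chord formula.
s = (y2 - y1) / (x2 - x1) = (22) / (26) mod 43 = 24
x3 = s^2 - x1 - x2 mod 43 = 24^2 - 41 - 24 = 38
y3 = s (x1 - x3) - y1 mod 43 = 24 * (41 - 38) - 36 = 36

P + Q = (38, 36)


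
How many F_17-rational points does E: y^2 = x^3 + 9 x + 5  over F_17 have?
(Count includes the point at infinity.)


For each x in F_17, count y with y^2 = x^3 + 9 x + 5 mod 17:
  x = 1: RHS = 15, y in [7, 10]  -> 2 point(s)
  x = 3: RHS = 8, y in [5, 12]  -> 2 point(s)
  x = 9: RHS = 16, y in [4, 13]  -> 2 point(s)
  x = 14: RHS = 2, y in [6, 11]  -> 2 point(s)
  x = 15: RHS = 13, y in [8, 9]  -> 2 point(s)
Affine points: 10. Add the point at infinity: total = 11.

#E(F_17) = 11


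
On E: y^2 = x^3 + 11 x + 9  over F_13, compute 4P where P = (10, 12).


k = 4 = 100_2 (binary, LSB first: 001)
Double-and-add from P = (10, 12):
  bit 0 = 0: acc unchanged = O
  bit 1 = 0: acc unchanged = O
  bit 2 = 1: acc = O + (3, 2) = (3, 2)

4P = (3, 2)


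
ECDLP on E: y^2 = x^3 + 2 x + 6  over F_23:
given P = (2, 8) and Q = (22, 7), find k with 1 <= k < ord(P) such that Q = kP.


Enumerate multiples of P until we hit Q = (22, 7):
  1P = (2, 8)
  2P = (0, 11)
  3P = (6, 21)
  4P = (4, 20)
  5P = (7, 8)
  6P = (14, 15)
  7P = (19, 7)
  8P = (18, 20)
  9P = (5, 7)
  10P = (11, 18)
  11P = (3, 19)
  12P = (1, 3)
  13P = (22, 7)
Match found at i = 13.

k = 13


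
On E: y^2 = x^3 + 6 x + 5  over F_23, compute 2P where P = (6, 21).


Doubling: s = (3 x1^2 + a) / (2 y1)
s = (3*6^2 + 6) / (2*21) mod 23 = 6
x3 = s^2 - 2 x1 mod 23 = 6^2 - 2*6 = 1
y3 = s (x1 - x3) - y1 mod 23 = 6 * (6 - 1) - 21 = 9

2P = (1, 9)


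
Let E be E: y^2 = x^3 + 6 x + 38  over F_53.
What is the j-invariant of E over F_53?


Delta = -16(4 a^3 + 27 b^2) mod 53 = 11
-1728 * (4 a)^3 = -1728 * (4*6)^3 mod 53 = 23
j = 23 * 11^(-1) mod 53 = 31

j = 31 (mod 53)


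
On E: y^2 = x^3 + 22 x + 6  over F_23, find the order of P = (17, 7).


Compute successive multiples of P until we hit O:
  1P = (17, 7)
  2P = (2, 14)
  3P = (8, 21)
  4P = (22, 11)
  5P = (15, 13)
  6P = (0, 11)
  7P = (9, 6)
  8P = (6, 3)
  ... (continuing to 22P)
  22P = O

ord(P) = 22


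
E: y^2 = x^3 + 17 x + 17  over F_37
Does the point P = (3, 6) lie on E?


Check whether y^2 = x^3 + 17 x + 17 (mod 37) for (x, y) = (3, 6).
LHS: y^2 = 6^2 mod 37 = 36
RHS: x^3 + 17 x + 17 = 3^3 + 17*3 + 17 mod 37 = 21
LHS != RHS

No, not on the curve


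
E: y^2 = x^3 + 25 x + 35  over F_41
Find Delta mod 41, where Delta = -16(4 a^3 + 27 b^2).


4 a^3 + 27 b^2 = 4*25^3 + 27*35^2 = 62500 + 33075 = 95575
Delta = -16 * (95575) = -1529200
Delta mod 41 = 18

Delta = 18 (mod 41)


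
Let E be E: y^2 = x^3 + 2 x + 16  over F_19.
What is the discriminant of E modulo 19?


4 a^3 + 27 b^2 = 4*2^3 + 27*16^2 = 32 + 6912 = 6944
Delta = -16 * (6944) = -111104
Delta mod 19 = 8

Delta = 8 (mod 19)


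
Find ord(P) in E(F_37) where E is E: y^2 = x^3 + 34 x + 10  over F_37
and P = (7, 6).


Compute successive multiples of P until we hit O:
  1P = (7, 6)
  2P = (19, 35)
  3P = (32, 23)
  4P = (9, 3)
  5P = (14, 23)
  6P = (0, 11)
  7P = (29, 15)
  8P = (28, 14)
  ... (continuing to 46P)
  46P = O

ord(P) = 46


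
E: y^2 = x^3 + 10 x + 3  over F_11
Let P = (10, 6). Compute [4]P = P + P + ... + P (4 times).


k = 4 = 100_2 (binary, LSB first: 001)
Double-and-add from P = (10, 6):
  bit 0 = 0: acc unchanged = O
  bit 1 = 0: acc unchanged = O
  bit 2 = 1: acc = O + (3, 4) = (3, 4)

4P = (3, 4)


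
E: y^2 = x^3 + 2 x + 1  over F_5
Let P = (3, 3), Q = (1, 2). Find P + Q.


P != Q, so use the chord formula.
s = (y2 - y1) / (x2 - x1) = (4) / (3) mod 5 = 3
x3 = s^2 - x1 - x2 mod 5 = 3^2 - 3 - 1 = 0
y3 = s (x1 - x3) - y1 mod 5 = 3 * (3 - 0) - 3 = 1

P + Q = (0, 1)


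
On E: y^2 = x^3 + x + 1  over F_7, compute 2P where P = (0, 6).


Doubling: s = (3 x1^2 + a) / (2 y1)
s = (3*0^2 + 1) / (2*6) mod 7 = 3
x3 = s^2 - 2 x1 mod 7 = 3^2 - 2*0 = 2
y3 = s (x1 - x3) - y1 mod 7 = 3 * (0 - 2) - 6 = 2

2P = (2, 2)


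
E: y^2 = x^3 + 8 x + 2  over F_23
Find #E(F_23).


For each x in F_23, count y with y^2 = x^3 + 8 x + 2 mod 23:
  x = 0: RHS = 2, y in [5, 18]  -> 2 point(s)
  x = 2: RHS = 3, y in [7, 16]  -> 2 point(s)
  x = 4: RHS = 6, y in [11, 12]  -> 2 point(s)
  x = 5: RHS = 6, y in [11, 12]  -> 2 point(s)
  x = 6: RHS = 13, y in [6, 17]  -> 2 point(s)
  x = 8: RHS = 3, y in [7, 16]  -> 2 point(s)
  x = 10: RHS = 1, y in [1, 22]  -> 2 point(s)
  x = 11: RHS = 18, y in [8, 15]  -> 2 point(s)
  x = 12: RHS = 9, y in [3, 20]  -> 2 point(s)
  x = 13: RHS = 3, y in [7, 16]  -> 2 point(s)
  x = 14: RHS = 6, y in [11, 12]  -> 2 point(s)
  x = 15: RHS = 1, y in [1, 22]  -> 2 point(s)
  x = 21: RHS = 1, y in [1, 22]  -> 2 point(s)
  x = 22: RHS = 16, y in [4, 19]  -> 2 point(s)
Affine points: 28. Add the point at infinity: total = 29.

#E(F_23) = 29


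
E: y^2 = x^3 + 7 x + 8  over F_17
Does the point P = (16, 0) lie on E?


Check whether y^2 = x^3 + 7 x + 8 (mod 17) for (x, y) = (16, 0).
LHS: y^2 = 0^2 mod 17 = 0
RHS: x^3 + 7 x + 8 = 16^3 + 7*16 + 8 mod 17 = 0
LHS = RHS

Yes, on the curve


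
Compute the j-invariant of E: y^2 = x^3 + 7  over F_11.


Delta = -16(4 a^3 + 27 b^2) mod 11 = 7
-1728 * (4 a)^3 = -1728 * (4*0)^3 mod 11 = 0
j = 0 * 7^(-1) mod 11 = 0

j = 0 (mod 11)


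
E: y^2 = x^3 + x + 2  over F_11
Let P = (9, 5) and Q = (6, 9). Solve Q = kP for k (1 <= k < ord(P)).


Enumerate multiples of P until we hit Q = (6, 9):
  1P = (9, 5)
  2P = (8, 4)
  3P = (6, 9)
Match found at i = 3.

k = 3


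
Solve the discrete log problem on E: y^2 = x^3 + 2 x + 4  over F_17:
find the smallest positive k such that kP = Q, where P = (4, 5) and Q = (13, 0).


Enumerate multiples of P until we hit Q = (13, 0):
  1P = (4, 5)
  2P = (0, 15)
  3P = (15, 14)
  4P = (13, 0)
Match found at i = 4.

k = 4


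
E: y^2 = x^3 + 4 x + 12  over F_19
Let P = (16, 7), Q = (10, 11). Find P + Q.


P != Q, so use the chord formula.
s = (y2 - y1) / (x2 - x1) = (4) / (13) mod 19 = 12
x3 = s^2 - x1 - x2 mod 19 = 12^2 - 16 - 10 = 4
y3 = s (x1 - x3) - y1 mod 19 = 12 * (16 - 4) - 7 = 4

P + Q = (4, 4)


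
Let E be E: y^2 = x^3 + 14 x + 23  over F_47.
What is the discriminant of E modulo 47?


4 a^3 + 27 b^2 = 4*14^3 + 27*23^2 = 10976 + 14283 = 25259
Delta = -16 * (25259) = -404144
Delta mod 47 = 9

Delta = 9 (mod 47)


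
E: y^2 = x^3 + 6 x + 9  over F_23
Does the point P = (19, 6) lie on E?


Check whether y^2 = x^3 + 6 x + 9 (mod 23) for (x, y) = (19, 6).
LHS: y^2 = 6^2 mod 23 = 13
RHS: x^3 + 6 x + 9 = 19^3 + 6*19 + 9 mod 23 = 13
LHS = RHS

Yes, on the curve


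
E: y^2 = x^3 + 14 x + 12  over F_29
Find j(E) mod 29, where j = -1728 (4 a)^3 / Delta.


Delta = -16(4 a^3 + 27 b^2) mod 29 = 5
-1728 * (4 a)^3 = -1728 * (4*14)^3 mod 29 = 20
j = 20 * 5^(-1) mod 29 = 4

j = 4 (mod 29)


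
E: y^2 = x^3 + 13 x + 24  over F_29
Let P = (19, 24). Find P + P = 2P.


Doubling: s = (3 x1^2 + a) / (2 y1)
s = (3*19^2 + 13) / (2*24) mod 29 = 18
x3 = s^2 - 2 x1 mod 29 = 18^2 - 2*19 = 25
y3 = s (x1 - x3) - y1 mod 29 = 18 * (19 - 25) - 24 = 13

2P = (25, 13)


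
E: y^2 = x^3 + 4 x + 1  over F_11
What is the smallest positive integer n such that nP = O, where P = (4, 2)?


Compute successive multiples of P until we hit O:
  1P = (4, 2)
  2P = (7, 3)
  3P = (5, 5)
  4P = (0, 10)
  5P = (0, 1)
  6P = (5, 6)
  7P = (7, 8)
  8P = (4, 9)
  ... (continuing to 9P)
  9P = O

ord(P) = 9


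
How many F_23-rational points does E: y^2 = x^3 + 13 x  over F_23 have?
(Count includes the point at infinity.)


For each x in F_23, count y with y^2 = x^3 + 13 x + 0 mod 23:
  x = 0: RHS = 0, y in [0]  -> 1 point(s)
  x = 4: RHS = 1, y in [1, 22]  -> 2 point(s)
  x = 5: RHS = 6, y in [11, 12]  -> 2 point(s)
  x = 6: RHS = 18, y in [8, 15]  -> 2 point(s)
  x = 8: RHS = 18, y in [8, 15]  -> 2 point(s)
  x = 9: RHS = 18, y in [8, 15]  -> 2 point(s)
  x = 10: RHS = 3, y in [7, 16]  -> 2 point(s)
  x = 11: RHS = 2, y in [5, 18]  -> 2 point(s)
  x = 16: RHS = 3, y in [7, 16]  -> 2 point(s)
  x = 20: RHS = 3, y in [7, 16]  -> 2 point(s)
  x = 21: RHS = 12, y in [9, 14]  -> 2 point(s)
  x = 22: RHS = 9, y in [3, 20]  -> 2 point(s)
Affine points: 23. Add the point at infinity: total = 24.

#E(F_23) = 24


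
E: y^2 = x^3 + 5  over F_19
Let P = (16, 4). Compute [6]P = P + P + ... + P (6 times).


k = 6 = 110_2 (binary, LSB first: 011)
Double-and-add from P = (16, 4):
  bit 0 = 0: acc unchanged = O
  bit 1 = 1: acc = O + (7, 5) = (7, 5)
  bit 2 = 1: acc = (7, 5) + (10, 6) = (0, 10)

6P = (0, 10)


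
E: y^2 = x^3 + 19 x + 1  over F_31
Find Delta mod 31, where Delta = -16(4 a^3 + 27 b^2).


4 a^3 + 27 b^2 = 4*19^3 + 27*1^2 = 27436 + 27 = 27463
Delta = -16 * (27463) = -439408
Delta mod 31 = 17

Delta = 17 (mod 31)


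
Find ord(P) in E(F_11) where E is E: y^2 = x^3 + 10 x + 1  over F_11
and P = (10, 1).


Compute successive multiples of P until we hit O:
  1P = (10, 1)
  2P = (3, 6)
  3P = (3, 5)
  4P = (10, 10)
  5P = O

ord(P) = 5


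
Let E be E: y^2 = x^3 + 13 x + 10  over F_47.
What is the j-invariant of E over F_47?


Delta = -16(4 a^3 + 27 b^2) mod 47 = 9
-1728 * (4 a)^3 = -1728 * (4*13)^3 mod 47 = 12
j = 12 * 9^(-1) mod 47 = 17

j = 17 (mod 47)


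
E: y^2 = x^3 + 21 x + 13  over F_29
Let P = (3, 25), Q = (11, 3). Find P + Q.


P != Q, so use the chord formula.
s = (y2 - y1) / (x2 - x1) = (7) / (8) mod 29 = 19
x3 = s^2 - x1 - x2 mod 29 = 19^2 - 3 - 11 = 28
y3 = s (x1 - x3) - y1 mod 29 = 19 * (3 - 28) - 25 = 22

P + Q = (28, 22)


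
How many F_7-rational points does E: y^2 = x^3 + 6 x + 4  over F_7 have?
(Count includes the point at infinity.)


For each x in F_7, count y with y^2 = x^3 + 6 x + 4 mod 7:
  x = 0: RHS = 4, y in [2, 5]  -> 2 point(s)
  x = 1: RHS = 4, y in [2, 5]  -> 2 point(s)
  x = 3: RHS = 0, y in [0]  -> 1 point(s)
  x = 4: RHS = 1, y in [1, 6]  -> 2 point(s)
  x = 6: RHS = 4, y in [2, 5]  -> 2 point(s)
Affine points: 9. Add the point at infinity: total = 10.

#E(F_7) = 10


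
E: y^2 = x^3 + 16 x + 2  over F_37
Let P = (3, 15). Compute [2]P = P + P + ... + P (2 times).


k = 2 = 10_2 (binary, LSB first: 01)
Double-and-add from P = (3, 15):
  bit 0 = 0: acc unchanged = O
  bit 1 = 1: acc = O + (34, 1) = (34, 1)

2P = (34, 1)


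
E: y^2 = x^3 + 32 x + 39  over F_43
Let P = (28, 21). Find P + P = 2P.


Doubling: s = (3 x1^2 + a) / (2 y1)
s = (3*28^2 + 32) / (2*21) mod 43 = 24
x3 = s^2 - 2 x1 mod 43 = 24^2 - 2*28 = 4
y3 = s (x1 - x3) - y1 mod 43 = 24 * (28 - 4) - 21 = 39

2P = (4, 39)


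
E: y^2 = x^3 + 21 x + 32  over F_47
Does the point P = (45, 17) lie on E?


Check whether y^2 = x^3 + 21 x + 32 (mod 47) for (x, y) = (45, 17).
LHS: y^2 = 17^2 mod 47 = 7
RHS: x^3 + 21 x + 32 = 45^3 + 21*45 + 32 mod 47 = 29
LHS != RHS

No, not on the curve


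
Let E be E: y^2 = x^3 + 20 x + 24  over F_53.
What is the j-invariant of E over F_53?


Delta = -16(4 a^3 + 27 b^2) mod 53 = 36
-1728 * (4 a)^3 = -1728 * (4*20)^3 mod 53 = 49
j = 49 * 36^(-1) mod 53 = 47

j = 47 (mod 53)


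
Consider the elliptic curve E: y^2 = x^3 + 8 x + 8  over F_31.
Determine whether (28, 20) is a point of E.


Check whether y^2 = x^3 + 8 x + 8 (mod 31) for (x, y) = (28, 20).
LHS: y^2 = 20^2 mod 31 = 28
RHS: x^3 + 8 x + 8 = 28^3 + 8*28 + 8 mod 31 = 19
LHS != RHS

No, not on the curve


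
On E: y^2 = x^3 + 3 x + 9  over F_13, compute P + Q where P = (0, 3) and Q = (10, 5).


P != Q, so use the chord formula.
s = (y2 - y1) / (x2 - x1) = (2) / (10) mod 13 = 8
x3 = s^2 - x1 - x2 mod 13 = 8^2 - 0 - 10 = 2
y3 = s (x1 - x3) - y1 mod 13 = 8 * (0 - 2) - 3 = 7

P + Q = (2, 7)


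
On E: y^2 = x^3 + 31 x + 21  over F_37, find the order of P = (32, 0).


Compute successive multiples of P until we hit O:
  1P = (32, 0)
  2P = O

ord(P) = 2


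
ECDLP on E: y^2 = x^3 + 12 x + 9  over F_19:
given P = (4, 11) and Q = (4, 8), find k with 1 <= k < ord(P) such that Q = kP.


Enumerate multiples of P until we hit Q = (4, 8):
  1P = (4, 11)
  2P = (12, 0)
  3P = (4, 8)
Match found at i = 3.

k = 3


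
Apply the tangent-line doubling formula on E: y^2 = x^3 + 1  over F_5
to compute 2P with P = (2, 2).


Doubling: s = (3 x1^2 + a) / (2 y1)
s = (3*2^2 + 0) / (2*2) mod 5 = 3
x3 = s^2 - 2 x1 mod 5 = 3^2 - 2*2 = 0
y3 = s (x1 - x3) - y1 mod 5 = 3 * (2 - 0) - 2 = 4

2P = (0, 4)


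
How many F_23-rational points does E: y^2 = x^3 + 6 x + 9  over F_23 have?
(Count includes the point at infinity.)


For each x in F_23, count y with y^2 = x^3 + 6 x + 9 mod 23:
  x = 0: RHS = 9, y in [3, 20]  -> 2 point(s)
  x = 1: RHS = 16, y in [4, 19]  -> 2 point(s)
  x = 2: RHS = 6, y in [11, 12]  -> 2 point(s)
  x = 3: RHS = 8, y in [10, 13]  -> 2 point(s)
  x = 5: RHS = 3, y in [7, 16]  -> 2 point(s)
  x = 6: RHS = 8, y in [10, 13]  -> 2 point(s)
  x = 7: RHS = 3, y in [7, 16]  -> 2 point(s)
  x = 11: RHS = 3, y in [7, 16]  -> 2 point(s)
  x = 14: RHS = 8, y in [10, 13]  -> 2 point(s)
  x = 15: RHS = 1, y in [1, 22]  -> 2 point(s)
  x = 19: RHS = 13, y in [6, 17]  -> 2 point(s)
  x = 21: RHS = 12, y in [9, 14]  -> 2 point(s)
  x = 22: RHS = 2, y in [5, 18]  -> 2 point(s)
Affine points: 26. Add the point at infinity: total = 27.

#E(F_23) = 27


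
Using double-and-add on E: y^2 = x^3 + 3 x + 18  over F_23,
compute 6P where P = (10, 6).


k = 6 = 110_2 (binary, LSB first: 011)
Double-and-add from P = (10, 6):
  bit 0 = 0: acc unchanged = O
  bit 1 = 1: acc = O + (21, 21) = (21, 21)
  bit 2 = 1: acc = (21, 21) + (8, 5) = (3, 10)

6P = (3, 10)


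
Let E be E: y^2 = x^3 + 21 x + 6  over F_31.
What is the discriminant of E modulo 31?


4 a^3 + 27 b^2 = 4*21^3 + 27*6^2 = 37044 + 972 = 38016
Delta = -16 * (38016) = -608256
Delta mod 31 = 26

Delta = 26 (mod 31)


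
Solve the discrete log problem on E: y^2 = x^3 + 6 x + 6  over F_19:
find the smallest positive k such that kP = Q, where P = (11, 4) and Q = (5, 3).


Enumerate multiples of P until we hit Q = (5, 3):
  1P = (11, 4)
  2P = (17, 9)
  3P = (7, 12)
  4P = (5, 3)
Match found at i = 4.

k = 4


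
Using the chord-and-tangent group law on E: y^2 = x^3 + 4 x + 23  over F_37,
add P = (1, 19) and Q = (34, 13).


P != Q, so use the chord formula.
s = (y2 - y1) / (x2 - x1) = (31) / (33) mod 37 = 20
x3 = s^2 - x1 - x2 mod 37 = 20^2 - 1 - 34 = 32
y3 = s (x1 - x3) - y1 mod 37 = 20 * (1 - 32) - 19 = 27

P + Q = (32, 27)


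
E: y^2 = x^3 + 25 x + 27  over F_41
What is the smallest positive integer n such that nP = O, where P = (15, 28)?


Compute successive multiples of P until we hit O:
  1P = (15, 28)
  2P = (34, 1)
  3P = (29, 7)
  4P = (30, 15)
  5P = (27, 7)
  6P = (20, 32)
  7P = (5, 21)
  8P = (26, 34)
  ... (continuing to 19P)
  19P = O

ord(P) = 19


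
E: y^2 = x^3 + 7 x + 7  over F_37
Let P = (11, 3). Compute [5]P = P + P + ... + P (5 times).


k = 5 = 101_2 (binary, LSB first: 101)
Double-and-add from P = (11, 3):
  bit 0 = 1: acc = O + (11, 3) = (11, 3)
  bit 1 = 0: acc unchanged = (11, 3)
  bit 2 = 1: acc = (11, 3) + (10, 2) = (17, 28)

5P = (17, 28)


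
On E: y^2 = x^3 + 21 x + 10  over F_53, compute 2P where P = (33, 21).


Doubling: s = (3 x1^2 + a) / (2 y1)
s = (3*33^2 + 21) / (2*21) mod 53 = 48
x3 = s^2 - 2 x1 mod 53 = 48^2 - 2*33 = 12
y3 = s (x1 - x3) - y1 mod 53 = 48 * (33 - 12) - 21 = 33

2P = (12, 33)


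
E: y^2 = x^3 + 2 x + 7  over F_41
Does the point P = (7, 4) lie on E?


Check whether y^2 = x^3 + 2 x + 7 (mod 41) for (x, y) = (7, 4).
LHS: y^2 = 4^2 mod 41 = 16
RHS: x^3 + 2 x + 7 = 7^3 + 2*7 + 7 mod 41 = 36
LHS != RHS

No, not on the curve


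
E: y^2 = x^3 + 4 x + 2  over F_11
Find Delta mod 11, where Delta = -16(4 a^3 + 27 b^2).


4 a^3 + 27 b^2 = 4*4^3 + 27*2^2 = 256 + 108 = 364
Delta = -16 * (364) = -5824
Delta mod 11 = 6

Delta = 6 (mod 11)


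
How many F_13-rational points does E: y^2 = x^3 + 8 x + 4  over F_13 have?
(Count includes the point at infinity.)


For each x in F_13, count y with y^2 = x^3 + 8 x + 4 mod 13:
  x = 0: RHS = 4, y in [2, 11]  -> 2 point(s)
  x = 1: RHS = 0, y in [0]  -> 1 point(s)
  x = 3: RHS = 3, y in [4, 9]  -> 2 point(s)
  x = 4: RHS = 9, y in [3, 10]  -> 2 point(s)
  x = 5: RHS = 0, y in [0]  -> 1 point(s)
  x = 7: RHS = 0, y in [0]  -> 1 point(s)
  x = 9: RHS = 12, y in [5, 8]  -> 2 point(s)
Affine points: 11. Add the point at infinity: total = 12.

#E(F_13) = 12


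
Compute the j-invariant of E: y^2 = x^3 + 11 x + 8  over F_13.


Delta = -16(4 a^3 + 27 b^2) mod 13 = 8
-1728 * (4 a)^3 = -1728 * (4*11)^3 mod 13 = 8
j = 8 * 8^(-1) mod 13 = 1

j = 1 (mod 13)


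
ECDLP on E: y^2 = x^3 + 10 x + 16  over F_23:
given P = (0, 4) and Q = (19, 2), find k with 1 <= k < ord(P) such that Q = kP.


Enumerate multiples of P until we hit Q = (19, 2):
  1P = (0, 4)
  2P = (3, 21)
  3P = (1, 21)
  4P = (12, 22)
  5P = (19, 2)
Match found at i = 5.

k = 5


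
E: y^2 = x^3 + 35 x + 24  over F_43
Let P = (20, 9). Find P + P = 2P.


Doubling: s = (3 x1^2 + a) / (2 y1)
s = (3*20^2 + 35) / (2*9) mod 43 = 28
x3 = s^2 - 2 x1 mod 43 = 28^2 - 2*20 = 13
y3 = s (x1 - x3) - y1 mod 43 = 28 * (20 - 13) - 9 = 15

2P = (13, 15)


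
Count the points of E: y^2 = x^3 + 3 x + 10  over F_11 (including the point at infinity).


For each x in F_11, count y with y^2 = x^3 + 3 x + 10 mod 11:
  x = 1: RHS = 3, y in [5, 6]  -> 2 point(s)
  x = 4: RHS = 9, y in [3, 8]  -> 2 point(s)
  x = 7: RHS = 0, y in [0]  -> 1 point(s)
Affine points: 5. Add the point at infinity: total = 6.

#E(F_11) = 6


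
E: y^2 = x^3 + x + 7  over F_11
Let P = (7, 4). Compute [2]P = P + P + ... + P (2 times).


k = 2 = 10_2 (binary, LSB first: 01)
Double-and-add from P = (7, 4):
  bit 0 = 0: acc unchanged = O
  bit 1 = 1: acc = O + (1, 8) = (1, 8)

2P = (1, 8)


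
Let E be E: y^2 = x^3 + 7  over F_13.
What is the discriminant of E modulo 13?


4 a^3 + 27 b^2 = 4*0^3 + 27*7^2 = 0 + 1323 = 1323
Delta = -16 * (1323) = -21168
Delta mod 13 = 9

Delta = 9 (mod 13)


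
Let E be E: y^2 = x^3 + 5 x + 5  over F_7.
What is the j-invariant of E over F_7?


Delta = -16(4 a^3 + 27 b^2) mod 7 = 2
-1728 * (4 a)^3 = -1728 * (4*5)^3 mod 7 = 6
j = 6 * 2^(-1) mod 7 = 3

j = 3 (mod 7)


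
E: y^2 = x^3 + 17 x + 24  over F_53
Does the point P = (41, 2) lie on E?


Check whether y^2 = x^3 + 17 x + 24 (mod 53) for (x, y) = (41, 2).
LHS: y^2 = 2^2 mod 53 = 4
RHS: x^3 + 17 x + 24 = 41^3 + 17*41 + 24 mod 53 = 0
LHS != RHS

No, not on the curve


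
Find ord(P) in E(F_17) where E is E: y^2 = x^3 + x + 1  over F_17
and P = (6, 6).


Compute successive multiples of P until we hit O:
  1P = (6, 6)
  2P = (9, 5)
  3P = (4, 16)
  4P = (15, 5)
  5P = (0, 16)
  6P = (10, 12)
  7P = (16, 13)
  8P = (13, 1)
  ... (continuing to 18P)
  18P = O

ord(P) = 18


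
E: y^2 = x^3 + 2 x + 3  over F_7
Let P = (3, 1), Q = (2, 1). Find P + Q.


P != Q, so use the chord formula.
s = (y2 - y1) / (x2 - x1) = (0) / (6) mod 7 = 0
x3 = s^2 - x1 - x2 mod 7 = 0^2 - 3 - 2 = 2
y3 = s (x1 - x3) - y1 mod 7 = 0 * (3 - 2) - 1 = 6

P + Q = (2, 6)


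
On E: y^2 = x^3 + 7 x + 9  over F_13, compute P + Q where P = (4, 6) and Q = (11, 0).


P != Q, so use the chord formula.
s = (y2 - y1) / (x2 - x1) = (7) / (7) mod 13 = 1
x3 = s^2 - x1 - x2 mod 13 = 1^2 - 4 - 11 = 12
y3 = s (x1 - x3) - y1 mod 13 = 1 * (4 - 12) - 6 = 12

P + Q = (12, 12)


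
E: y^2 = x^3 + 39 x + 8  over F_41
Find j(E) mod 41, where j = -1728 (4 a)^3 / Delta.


Delta = -16(4 a^3 + 27 b^2) mod 41 = 6
-1728 * (4 a)^3 = -1728 * (4*39)^3 mod 41 = 38
j = 38 * 6^(-1) mod 41 = 20

j = 20 (mod 41)


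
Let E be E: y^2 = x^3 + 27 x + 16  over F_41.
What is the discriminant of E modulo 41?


4 a^3 + 27 b^2 = 4*27^3 + 27*16^2 = 78732 + 6912 = 85644
Delta = -16 * (85644) = -1370304
Delta mod 41 = 39

Delta = 39 (mod 41)


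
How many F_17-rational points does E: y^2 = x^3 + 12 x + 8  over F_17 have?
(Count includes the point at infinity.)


For each x in F_17, count y with y^2 = x^3 + 12 x + 8 mod 17:
  x = 0: RHS = 8, y in [5, 12]  -> 2 point(s)
  x = 1: RHS = 4, y in [2, 15]  -> 2 point(s)
  x = 4: RHS = 1, y in [1, 16]  -> 2 point(s)
  x = 8: RHS = 4, y in [2, 15]  -> 2 point(s)
  x = 11: RHS = 9, y in [3, 14]  -> 2 point(s)
  x = 13: RHS = 15, y in [7, 10]  -> 2 point(s)
  x = 14: RHS = 13, y in [8, 9]  -> 2 point(s)
Affine points: 14. Add the point at infinity: total = 15.

#E(F_17) = 15


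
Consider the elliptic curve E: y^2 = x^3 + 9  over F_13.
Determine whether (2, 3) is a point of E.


Check whether y^2 = x^3 + 0 x + 9 (mod 13) for (x, y) = (2, 3).
LHS: y^2 = 3^2 mod 13 = 9
RHS: x^3 + 0 x + 9 = 2^3 + 0*2 + 9 mod 13 = 4
LHS != RHS

No, not on the curve


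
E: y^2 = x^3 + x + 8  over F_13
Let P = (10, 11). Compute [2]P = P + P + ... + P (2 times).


k = 2 = 10_2 (binary, LSB first: 01)
Double-and-add from P = (10, 11):
  bit 0 = 0: acc unchanged = O
  bit 1 = 1: acc = O + (3, 5) = (3, 5)

2P = (3, 5)


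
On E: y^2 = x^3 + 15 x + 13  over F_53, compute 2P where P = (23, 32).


Doubling: s = (3 x1^2 + a) / (2 y1)
s = (3*23^2 + 15) / (2*32) mod 53 = 30
x3 = s^2 - 2 x1 mod 53 = 30^2 - 2*23 = 6
y3 = s (x1 - x3) - y1 mod 53 = 30 * (23 - 6) - 32 = 1

2P = (6, 1)


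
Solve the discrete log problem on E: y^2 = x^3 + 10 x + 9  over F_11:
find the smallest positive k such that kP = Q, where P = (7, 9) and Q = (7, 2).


Enumerate multiples of P until we hit Q = (7, 2):
  1P = (7, 9)
  2P = (1, 3)
  3P = (4, 5)
  4P = (3, 0)
  5P = (4, 6)
  6P = (1, 8)
  7P = (7, 2)
Match found at i = 7.

k = 7


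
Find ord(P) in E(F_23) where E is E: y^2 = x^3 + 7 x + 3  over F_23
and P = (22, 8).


Compute successive multiples of P until we hit O:
  1P = (22, 8)
  2P = (20, 22)
  3P = (7, 2)
  4P = (19, 7)
  5P = (0, 7)
  6P = (2, 18)
  7P = (5, 18)
  8P = (9, 6)
  ... (continuing to 31P)
  31P = O

ord(P) = 31


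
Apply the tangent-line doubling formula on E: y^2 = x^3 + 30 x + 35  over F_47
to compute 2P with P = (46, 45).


Doubling: s = (3 x1^2 + a) / (2 y1)
s = (3*46^2 + 30) / (2*45) mod 47 = 27
x3 = s^2 - 2 x1 mod 47 = 27^2 - 2*46 = 26
y3 = s (x1 - x3) - y1 mod 47 = 27 * (46 - 26) - 45 = 25

2P = (26, 25)


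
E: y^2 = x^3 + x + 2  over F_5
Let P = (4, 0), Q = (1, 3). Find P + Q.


P != Q, so use the chord formula.
s = (y2 - y1) / (x2 - x1) = (3) / (2) mod 5 = 4
x3 = s^2 - x1 - x2 mod 5 = 4^2 - 4 - 1 = 1
y3 = s (x1 - x3) - y1 mod 5 = 4 * (4 - 1) - 0 = 2

P + Q = (1, 2)


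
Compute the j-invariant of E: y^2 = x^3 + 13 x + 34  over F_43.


Delta = -16(4 a^3 + 27 b^2) mod 43 = 12
-1728 * (4 a)^3 = -1728 * (4*13)^3 mod 43 = 16
j = 16 * 12^(-1) mod 43 = 30

j = 30 (mod 43)


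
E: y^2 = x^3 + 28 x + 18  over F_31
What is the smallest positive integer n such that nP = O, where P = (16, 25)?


Compute successive multiples of P until we hit O:
  1P = (16, 25)
  2P = (4, 16)
  3P = (29, 4)
  4P = (2, 12)
  5P = (2, 19)
  6P = (29, 27)
  7P = (4, 15)
  8P = (16, 6)
  ... (continuing to 9P)
  9P = O

ord(P) = 9


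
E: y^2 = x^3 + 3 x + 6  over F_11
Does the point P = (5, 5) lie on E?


Check whether y^2 = x^3 + 3 x + 6 (mod 11) for (x, y) = (5, 5).
LHS: y^2 = 5^2 mod 11 = 3
RHS: x^3 + 3 x + 6 = 5^3 + 3*5 + 6 mod 11 = 3
LHS = RHS

Yes, on the curve


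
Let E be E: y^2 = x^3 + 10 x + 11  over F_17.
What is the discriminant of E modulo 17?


4 a^3 + 27 b^2 = 4*10^3 + 27*11^2 = 4000 + 3267 = 7267
Delta = -16 * (7267) = -116272
Delta mod 17 = 8

Delta = 8 (mod 17)


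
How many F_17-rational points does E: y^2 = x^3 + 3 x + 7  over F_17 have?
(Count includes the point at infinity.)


For each x in F_17, count y with y^2 = x^3 + 3 x + 7 mod 17:
  x = 2: RHS = 4, y in [2, 15]  -> 2 point(s)
  x = 3: RHS = 9, y in [3, 14]  -> 2 point(s)
  x = 4: RHS = 15, y in [7, 10]  -> 2 point(s)
  x = 8: RHS = 16, y in [4, 13]  -> 2 point(s)
  x = 9: RHS = 15, y in [7, 10]  -> 2 point(s)
  x = 10: RHS = 0, y in [0]  -> 1 point(s)
  x = 13: RHS = 16, y in [4, 13]  -> 2 point(s)
Affine points: 13. Add the point at infinity: total = 14.

#E(F_17) = 14


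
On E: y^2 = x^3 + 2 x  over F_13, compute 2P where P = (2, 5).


k = 2 = 10_2 (binary, LSB first: 01)
Double-and-add from P = (2, 5):
  bit 0 = 0: acc unchanged = O
  bit 1 = 1: acc = O + (12, 7) = (12, 7)

2P = (12, 7)


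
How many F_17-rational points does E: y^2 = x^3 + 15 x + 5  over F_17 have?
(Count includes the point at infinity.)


For each x in F_17, count y with y^2 = x^3 + 15 x + 5 mod 17:
  x = 1: RHS = 4, y in [2, 15]  -> 2 point(s)
  x = 2: RHS = 9, y in [3, 14]  -> 2 point(s)
  x = 3: RHS = 9, y in [3, 14]  -> 2 point(s)
  x = 5: RHS = 1, y in [1, 16]  -> 2 point(s)
  x = 8: RHS = 8, y in [5, 12]  -> 2 point(s)
  x = 9: RHS = 2, y in [6, 11]  -> 2 point(s)
  x = 10: RHS = 16, y in [4, 13]  -> 2 point(s)
  x = 12: RHS = 9, y in [3, 14]  -> 2 point(s)
  x = 13: RHS = 0, y in [0]  -> 1 point(s)
  x = 14: RHS = 1, y in [1, 16]  -> 2 point(s)
  x = 15: RHS = 1, y in [1, 16]  -> 2 point(s)
Affine points: 21. Add the point at infinity: total = 22.

#E(F_17) = 22


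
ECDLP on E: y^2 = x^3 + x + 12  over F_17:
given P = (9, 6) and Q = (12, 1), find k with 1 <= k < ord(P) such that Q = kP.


Enumerate multiples of P until we hit Q = (12, 1):
  1P = (9, 6)
  2P = (12, 1)
Match found at i = 2.

k = 2


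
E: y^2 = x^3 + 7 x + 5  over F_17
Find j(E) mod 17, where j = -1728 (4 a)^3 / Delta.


Delta = -16(4 a^3 + 27 b^2) mod 17 = 7
-1728 * (4 a)^3 = -1728 * (4*7)^3 mod 17 = 13
j = 13 * 7^(-1) mod 17 = 14

j = 14 (mod 17)


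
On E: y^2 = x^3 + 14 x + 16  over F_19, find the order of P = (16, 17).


Compute successive multiples of P until we hit O:
  1P = (16, 17)
  2P = (3, 16)
  3P = (9, 4)
  4P = (18, 1)
  5P = (11, 0)
  6P = (18, 18)
  7P = (9, 15)
  8P = (3, 3)
  ... (continuing to 10P)
  10P = O

ord(P) = 10


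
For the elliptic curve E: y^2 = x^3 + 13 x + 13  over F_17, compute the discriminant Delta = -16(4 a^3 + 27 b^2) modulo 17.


4 a^3 + 27 b^2 = 4*13^3 + 27*13^2 = 8788 + 4563 = 13351
Delta = -16 * (13351) = -213616
Delta mod 17 = 6

Delta = 6 (mod 17)


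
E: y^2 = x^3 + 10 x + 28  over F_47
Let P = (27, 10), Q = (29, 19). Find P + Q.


P != Q, so use the chord formula.
s = (y2 - y1) / (x2 - x1) = (9) / (2) mod 47 = 28
x3 = s^2 - x1 - x2 mod 47 = 28^2 - 27 - 29 = 23
y3 = s (x1 - x3) - y1 mod 47 = 28 * (27 - 23) - 10 = 8

P + Q = (23, 8)


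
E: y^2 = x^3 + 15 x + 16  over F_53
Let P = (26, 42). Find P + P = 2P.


Doubling: s = (3 x1^2 + a) / (2 y1)
s = (3*26^2 + 15) / (2*42) mod 53 = 30
x3 = s^2 - 2 x1 mod 53 = 30^2 - 2*26 = 0
y3 = s (x1 - x3) - y1 mod 53 = 30 * (26 - 0) - 42 = 49

2P = (0, 49)


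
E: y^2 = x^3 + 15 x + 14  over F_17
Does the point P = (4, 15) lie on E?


Check whether y^2 = x^3 + 15 x + 14 (mod 17) for (x, y) = (4, 15).
LHS: y^2 = 15^2 mod 17 = 4
RHS: x^3 + 15 x + 14 = 4^3 + 15*4 + 14 mod 17 = 2
LHS != RHS

No, not on the curve


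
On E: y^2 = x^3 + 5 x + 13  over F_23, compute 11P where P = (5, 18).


k = 11 = 1011_2 (binary, LSB first: 1101)
Double-and-add from P = (5, 18):
  bit 0 = 1: acc = O + (5, 18) = (5, 18)
  bit 1 = 1: acc = (5, 18) + (8, 6) = (3, 20)
  bit 2 = 0: acc unchanged = (3, 20)
  bit 3 = 1: acc = (3, 20) + (15, 6) = (7, 0)

11P = (7, 0)


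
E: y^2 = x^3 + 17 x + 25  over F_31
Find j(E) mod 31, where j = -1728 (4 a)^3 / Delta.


Delta = -16(4 a^3 + 27 b^2) mod 31 = 11
-1728 * (4 a)^3 = -1728 * (4*17)^3 mod 31 = 23
j = 23 * 11^(-1) mod 31 = 19

j = 19 (mod 31)


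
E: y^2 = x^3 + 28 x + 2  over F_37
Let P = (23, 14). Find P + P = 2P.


Doubling: s = (3 x1^2 + a) / (2 y1)
s = (3*23^2 + 28) / (2*14) mod 37 = 22
x3 = s^2 - 2 x1 mod 37 = 22^2 - 2*23 = 31
y3 = s (x1 - x3) - y1 mod 37 = 22 * (23 - 31) - 14 = 32

2P = (31, 32)


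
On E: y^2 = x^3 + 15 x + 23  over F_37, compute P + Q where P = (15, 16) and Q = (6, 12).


P != Q, so use the chord formula.
s = (y2 - y1) / (x2 - x1) = (33) / (28) mod 37 = 21
x3 = s^2 - x1 - x2 mod 37 = 21^2 - 15 - 6 = 13
y3 = s (x1 - x3) - y1 mod 37 = 21 * (15 - 13) - 16 = 26

P + Q = (13, 26)


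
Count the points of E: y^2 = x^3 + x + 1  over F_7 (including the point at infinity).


For each x in F_7, count y with y^2 = x^3 + 1 x + 1 mod 7:
  x = 0: RHS = 1, y in [1, 6]  -> 2 point(s)
  x = 2: RHS = 4, y in [2, 5]  -> 2 point(s)
Affine points: 4. Add the point at infinity: total = 5.

#E(F_7) = 5


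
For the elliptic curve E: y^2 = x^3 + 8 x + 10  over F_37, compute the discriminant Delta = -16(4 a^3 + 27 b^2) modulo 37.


4 a^3 + 27 b^2 = 4*8^3 + 27*10^2 = 2048 + 2700 = 4748
Delta = -16 * (4748) = -75968
Delta mod 37 = 30

Delta = 30 (mod 37)


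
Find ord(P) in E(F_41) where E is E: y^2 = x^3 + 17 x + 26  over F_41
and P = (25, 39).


Compute successive multiples of P until we hit O:
  1P = (25, 39)
  2P = (24, 21)
  3P = (29, 12)
  4P = (30, 5)
  5P = (6, 4)
  6P = (26, 39)
  7P = (31, 2)
  8P = (31, 39)
  ... (continuing to 15P)
  15P = O

ord(P) = 15


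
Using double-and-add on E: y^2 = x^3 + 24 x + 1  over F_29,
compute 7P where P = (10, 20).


k = 7 = 111_2 (binary, LSB first: 111)
Double-and-add from P = (10, 20):
  bit 0 = 1: acc = O + (10, 20) = (10, 20)
  bit 1 = 1: acc = (10, 20) + (14, 23) = (11, 1)
  bit 2 = 1: acc = (11, 1) + (21, 15) = (21, 14)

7P = (21, 14)


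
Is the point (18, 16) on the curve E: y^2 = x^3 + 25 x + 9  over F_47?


Check whether y^2 = x^3 + 25 x + 9 (mod 47) for (x, y) = (18, 16).
LHS: y^2 = 16^2 mod 47 = 21
RHS: x^3 + 25 x + 9 = 18^3 + 25*18 + 9 mod 47 = 40
LHS != RHS

No, not on the curve


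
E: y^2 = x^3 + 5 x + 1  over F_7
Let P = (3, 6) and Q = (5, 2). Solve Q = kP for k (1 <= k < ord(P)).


Enumerate multiples of P until we hit Q = (5, 2):
  1P = (3, 6)
  2P = (5, 5)
  3P = (1, 0)
  4P = (5, 2)
Match found at i = 4.

k = 4


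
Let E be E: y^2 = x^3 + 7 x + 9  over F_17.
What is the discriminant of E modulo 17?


4 a^3 + 27 b^2 = 4*7^3 + 27*9^2 = 1372 + 2187 = 3559
Delta = -16 * (3559) = -56944
Delta mod 17 = 6

Delta = 6 (mod 17)


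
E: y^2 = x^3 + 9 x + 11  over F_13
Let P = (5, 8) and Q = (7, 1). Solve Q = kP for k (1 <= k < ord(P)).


Enumerate multiples of P until we hit Q = (7, 1):
  1P = (5, 8)
  2P = (7, 1)
Match found at i = 2.

k = 2


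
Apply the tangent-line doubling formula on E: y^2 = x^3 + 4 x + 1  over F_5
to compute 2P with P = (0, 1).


Doubling: s = (3 x1^2 + a) / (2 y1)
s = (3*0^2 + 4) / (2*1) mod 5 = 2
x3 = s^2 - 2 x1 mod 5 = 2^2 - 2*0 = 4
y3 = s (x1 - x3) - y1 mod 5 = 2 * (0 - 4) - 1 = 1

2P = (4, 1)


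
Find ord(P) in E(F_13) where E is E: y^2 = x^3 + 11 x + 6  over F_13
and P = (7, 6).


Compute successive multiples of P until we hit O:
  1P = (7, 6)
  2P = (3, 12)
  3P = (2, 6)
  4P = (4, 7)
  5P = (5, 2)
  6P = (5, 11)
  7P = (4, 6)
  8P = (2, 7)
  ... (continuing to 11P)
  11P = O

ord(P) = 11


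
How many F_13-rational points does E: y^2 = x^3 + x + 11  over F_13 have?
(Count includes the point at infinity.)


For each x in F_13, count y with y^2 = x^3 + 1 x + 11 mod 13:
  x = 1: RHS = 0, y in [0]  -> 1 point(s)
  x = 4: RHS = 1, y in [1, 12]  -> 2 point(s)
  x = 6: RHS = 12, y in [5, 8]  -> 2 point(s)
  x = 7: RHS = 10, y in [6, 7]  -> 2 point(s)
  x = 11: RHS = 1, y in [1, 12]  -> 2 point(s)
  x = 12: RHS = 9, y in [3, 10]  -> 2 point(s)
Affine points: 11. Add the point at infinity: total = 12.

#E(F_13) = 12


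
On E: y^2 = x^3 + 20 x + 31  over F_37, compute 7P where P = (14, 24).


k = 7 = 111_2 (binary, LSB first: 111)
Double-and-add from P = (14, 24):
  bit 0 = 1: acc = O + (14, 24) = (14, 24)
  bit 1 = 1: acc = (14, 24) + (5, 16) = (6, 16)
  bit 2 = 1: acc = (6, 16) + (18, 9) = (10, 11)

7P = (10, 11)


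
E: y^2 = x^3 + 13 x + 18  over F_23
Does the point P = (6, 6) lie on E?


Check whether y^2 = x^3 + 13 x + 18 (mod 23) for (x, y) = (6, 6).
LHS: y^2 = 6^2 mod 23 = 13
RHS: x^3 + 13 x + 18 = 6^3 + 13*6 + 18 mod 23 = 13
LHS = RHS

Yes, on the curve


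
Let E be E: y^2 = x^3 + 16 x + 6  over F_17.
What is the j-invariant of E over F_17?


Delta = -16(4 a^3 + 27 b^2) mod 17 = 16
-1728 * (4 a)^3 = -1728 * (4*16)^3 mod 17 = 7
j = 7 * 16^(-1) mod 17 = 10

j = 10 (mod 17)


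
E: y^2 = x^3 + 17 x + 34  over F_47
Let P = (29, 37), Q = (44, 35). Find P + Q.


P != Q, so use the chord formula.
s = (y2 - y1) / (x2 - x1) = (45) / (15) mod 47 = 3
x3 = s^2 - x1 - x2 mod 47 = 3^2 - 29 - 44 = 30
y3 = s (x1 - x3) - y1 mod 47 = 3 * (29 - 30) - 37 = 7

P + Q = (30, 7)


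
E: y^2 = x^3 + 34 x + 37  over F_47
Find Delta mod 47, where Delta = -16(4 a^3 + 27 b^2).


4 a^3 + 27 b^2 = 4*34^3 + 27*37^2 = 157216 + 36963 = 194179
Delta = -16 * (194179) = -3106864
Delta mod 47 = 24

Delta = 24 (mod 47)


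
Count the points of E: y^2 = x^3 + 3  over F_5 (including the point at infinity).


For each x in F_5, count y with y^2 = x^3 + 0 x + 3 mod 5:
  x = 1: RHS = 4, y in [2, 3]  -> 2 point(s)
  x = 2: RHS = 1, y in [1, 4]  -> 2 point(s)
  x = 3: RHS = 0, y in [0]  -> 1 point(s)
Affine points: 5. Add the point at infinity: total = 6.

#E(F_5) = 6


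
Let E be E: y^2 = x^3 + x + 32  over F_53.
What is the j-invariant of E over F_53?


Delta = -16(4 a^3 + 27 b^2) mod 53 = 12
-1728 * (4 a)^3 = -1728 * (4*1)^3 mod 53 = 19
j = 19 * 12^(-1) mod 53 = 6

j = 6 (mod 53)


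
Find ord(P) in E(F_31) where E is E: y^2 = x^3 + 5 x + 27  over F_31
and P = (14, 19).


Compute successive multiples of P until we hit O:
  1P = (14, 19)
  2P = (28, 4)
  3P = (27, 6)
  4P = (22, 20)
  5P = (11, 24)
  6P = (26, 1)
  7P = (1, 8)
  8P = (18, 11)
  ... (continuing to 38P)
  38P = O

ord(P) = 38


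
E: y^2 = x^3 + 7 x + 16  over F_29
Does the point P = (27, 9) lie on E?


Check whether y^2 = x^3 + 7 x + 16 (mod 29) for (x, y) = (27, 9).
LHS: y^2 = 9^2 mod 29 = 23
RHS: x^3 + 7 x + 16 = 27^3 + 7*27 + 16 mod 29 = 23
LHS = RHS

Yes, on the curve


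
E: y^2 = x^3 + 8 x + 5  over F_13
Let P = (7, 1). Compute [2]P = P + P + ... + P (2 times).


k = 2 = 10_2 (binary, LSB first: 01)
Double-and-add from P = (7, 1):
  bit 0 = 0: acc unchanged = O
  bit 1 = 1: acc = O + (9, 0) = (9, 0)

2P = (9, 0)


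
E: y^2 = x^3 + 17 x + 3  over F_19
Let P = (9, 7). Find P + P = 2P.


Doubling: s = (3 x1^2 + a) / (2 y1)
s = (3*9^2 + 17) / (2*7) mod 19 = 5
x3 = s^2 - 2 x1 mod 19 = 5^2 - 2*9 = 7
y3 = s (x1 - x3) - y1 mod 19 = 5 * (9 - 7) - 7 = 3

2P = (7, 3)


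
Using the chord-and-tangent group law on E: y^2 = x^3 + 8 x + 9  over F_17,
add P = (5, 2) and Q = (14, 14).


P != Q, so use the chord formula.
s = (y2 - y1) / (x2 - x1) = (12) / (9) mod 17 = 7
x3 = s^2 - x1 - x2 mod 17 = 7^2 - 5 - 14 = 13
y3 = s (x1 - x3) - y1 mod 17 = 7 * (5 - 13) - 2 = 10

P + Q = (13, 10)


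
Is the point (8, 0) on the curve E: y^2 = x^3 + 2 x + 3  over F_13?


Check whether y^2 = x^3 + 2 x + 3 (mod 13) for (x, y) = (8, 0).
LHS: y^2 = 0^2 mod 13 = 0
RHS: x^3 + 2 x + 3 = 8^3 + 2*8 + 3 mod 13 = 11
LHS != RHS

No, not on the curve


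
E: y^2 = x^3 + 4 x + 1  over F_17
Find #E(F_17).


For each x in F_17, count y with y^2 = x^3 + 4 x + 1 mod 17:
  x = 0: RHS = 1, y in [1, 16]  -> 2 point(s)
  x = 2: RHS = 0, y in [0]  -> 1 point(s)
  x = 4: RHS = 13, y in [8, 9]  -> 2 point(s)
  x = 7: RHS = 15, y in [7, 10]  -> 2 point(s)
  x = 8: RHS = 1, y in [1, 16]  -> 2 point(s)
  x = 9: RHS = 1, y in [1, 16]  -> 2 point(s)
  x = 10: RHS = 4, y in [2, 15]  -> 2 point(s)
  x = 11: RHS = 16, y in [4, 13]  -> 2 point(s)
  x = 12: RHS = 9, y in [3, 14]  -> 2 point(s)
  x = 14: RHS = 13, y in [8, 9]  -> 2 point(s)
  x = 15: RHS = 2, y in [6, 11]  -> 2 point(s)
  x = 16: RHS = 13, y in [8, 9]  -> 2 point(s)
Affine points: 23. Add the point at infinity: total = 24.

#E(F_17) = 24


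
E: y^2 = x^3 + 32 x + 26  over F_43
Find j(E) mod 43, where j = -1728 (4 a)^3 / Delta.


Delta = -16(4 a^3 + 27 b^2) mod 43 = 25
-1728 * (4 a)^3 = -1728 * (4*32)^3 mod 43 = 8
j = 8 * 25^(-1) mod 43 = 33

j = 33 (mod 43)


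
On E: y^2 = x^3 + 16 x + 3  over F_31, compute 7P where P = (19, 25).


k = 7 = 111_2 (binary, LSB first: 111)
Double-and-add from P = (19, 25):
  bit 0 = 1: acc = O + (19, 25) = (19, 25)
  bit 1 = 1: acc = (19, 25) + (9, 15) = (4, 21)
  bit 2 = 1: acc = (4, 21) + (10, 27) = (18, 27)

7P = (18, 27)
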